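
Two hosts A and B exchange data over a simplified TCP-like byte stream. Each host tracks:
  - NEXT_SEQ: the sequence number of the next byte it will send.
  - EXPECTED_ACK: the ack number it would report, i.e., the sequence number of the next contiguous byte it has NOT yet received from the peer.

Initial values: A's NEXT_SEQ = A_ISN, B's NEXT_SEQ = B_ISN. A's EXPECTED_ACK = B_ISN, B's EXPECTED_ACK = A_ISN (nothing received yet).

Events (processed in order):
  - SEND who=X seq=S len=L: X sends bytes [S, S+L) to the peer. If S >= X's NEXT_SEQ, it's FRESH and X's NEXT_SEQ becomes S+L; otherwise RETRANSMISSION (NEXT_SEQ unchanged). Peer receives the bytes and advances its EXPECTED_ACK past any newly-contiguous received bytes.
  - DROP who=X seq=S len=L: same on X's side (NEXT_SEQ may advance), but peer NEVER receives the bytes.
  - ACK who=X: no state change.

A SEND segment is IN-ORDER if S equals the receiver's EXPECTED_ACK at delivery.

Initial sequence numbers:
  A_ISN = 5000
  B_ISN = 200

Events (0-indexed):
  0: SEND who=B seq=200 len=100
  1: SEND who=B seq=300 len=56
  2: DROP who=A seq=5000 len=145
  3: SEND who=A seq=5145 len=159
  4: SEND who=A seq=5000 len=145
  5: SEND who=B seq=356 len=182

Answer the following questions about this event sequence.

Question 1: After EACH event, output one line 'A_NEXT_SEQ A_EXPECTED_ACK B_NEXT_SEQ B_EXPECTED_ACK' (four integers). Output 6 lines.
5000 300 300 5000
5000 356 356 5000
5145 356 356 5000
5304 356 356 5000
5304 356 356 5304
5304 538 538 5304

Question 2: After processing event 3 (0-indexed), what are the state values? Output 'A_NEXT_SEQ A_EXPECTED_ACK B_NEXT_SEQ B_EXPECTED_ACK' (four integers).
After event 0: A_seq=5000 A_ack=300 B_seq=300 B_ack=5000
After event 1: A_seq=5000 A_ack=356 B_seq=356 B_ack=5000
After event 2: A_seq=5145 A_ack=356 B_seq=356 B_ack=5000
After event 3: A_seq=5304 A_ack=356 B_seq=356 B_ack=5000

5304 356 356 5000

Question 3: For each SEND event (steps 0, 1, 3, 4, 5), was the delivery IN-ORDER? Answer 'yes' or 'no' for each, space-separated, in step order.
Answer: yes yes no yes yes

Derivation:
Step 0: SEND seq=200 -> in-order
Step 1: SEND seq=300 -> in-order
Step 3: SEND seq=5145 -> out-of-order
Step 4: SEND seq=5000 -> in-order
Step 5: SEND seq=356 -> in-order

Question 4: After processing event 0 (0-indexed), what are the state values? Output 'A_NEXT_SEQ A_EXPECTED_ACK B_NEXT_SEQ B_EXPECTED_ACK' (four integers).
After event 0: A_seq=5000 A_ack=300 B_seq=300 B_ack=5000

5000 300 300 5000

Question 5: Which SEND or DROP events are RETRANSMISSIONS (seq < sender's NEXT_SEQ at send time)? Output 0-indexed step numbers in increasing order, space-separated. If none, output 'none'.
Step 0: SEND seq=200 -> fresh
Step 1: SEND seq=300 -> fresh
Step 2: DROP seq=5000 -> fresh
Step 3: SEND seq=5145 -> fresh
Step 4: SEND seq=5000 -> retransmit
Step 5: SEND seq=356 -> fresh

Answer: 4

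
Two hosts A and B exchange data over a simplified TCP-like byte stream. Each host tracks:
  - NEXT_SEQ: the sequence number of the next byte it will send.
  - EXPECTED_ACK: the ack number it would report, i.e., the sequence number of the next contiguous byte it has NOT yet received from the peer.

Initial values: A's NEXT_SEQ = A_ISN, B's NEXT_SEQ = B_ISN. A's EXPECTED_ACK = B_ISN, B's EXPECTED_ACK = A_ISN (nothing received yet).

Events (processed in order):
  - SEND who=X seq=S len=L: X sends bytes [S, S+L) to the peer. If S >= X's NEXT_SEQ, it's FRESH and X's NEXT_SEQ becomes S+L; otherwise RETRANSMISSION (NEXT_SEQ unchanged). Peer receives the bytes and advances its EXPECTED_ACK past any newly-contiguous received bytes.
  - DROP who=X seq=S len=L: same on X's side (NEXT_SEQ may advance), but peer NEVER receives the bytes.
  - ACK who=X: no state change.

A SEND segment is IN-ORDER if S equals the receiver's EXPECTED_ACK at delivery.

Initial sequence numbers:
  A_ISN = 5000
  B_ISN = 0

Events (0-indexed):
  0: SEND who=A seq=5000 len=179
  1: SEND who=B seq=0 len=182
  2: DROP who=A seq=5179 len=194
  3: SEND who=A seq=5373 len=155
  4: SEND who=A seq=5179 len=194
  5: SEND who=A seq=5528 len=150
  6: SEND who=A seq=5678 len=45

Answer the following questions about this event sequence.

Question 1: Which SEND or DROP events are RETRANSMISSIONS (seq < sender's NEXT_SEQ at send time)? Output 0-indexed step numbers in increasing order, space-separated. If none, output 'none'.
Step 0: SEND seq=5000 -> fresh
Step 1: SEND seq=0 -> fresh
Step 2: DROP seq=5179 -> fresh
Step 3: SEND seq=5373 -> fresh
Step 4: SEND seq=5179 -> retransmit
Step 5: SEND seq=5528 -> fresh
Step 6: SEND seq=5678 -> fresh

Answer: 4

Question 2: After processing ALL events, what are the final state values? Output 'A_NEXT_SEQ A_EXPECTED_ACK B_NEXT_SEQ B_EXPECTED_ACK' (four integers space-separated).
After event 0: A_seq=5179 A_ack=0 B_seq=0 B_ack=5179
After event 1: A_seq=5179 A_ack=182 B_seq=182 B_ack=5179
After event 2: A_seq=5373 A_ack=182 B_seq=182 B_ack=5179
After event 3: A_seq=5528 A_ack=182 B_seq=182 B_ack=5179
After event 4: A_seq=5528 A_ack=182 B_seq=182 B_ack=5528
After event 5: A_seq=5678 A_ack=182 B_seq=182 B_ack=5678
After event 6: A_seq=5723 A_ack=182 B_seq=182 B_ack=5723

Answer: 5723 182 182 5723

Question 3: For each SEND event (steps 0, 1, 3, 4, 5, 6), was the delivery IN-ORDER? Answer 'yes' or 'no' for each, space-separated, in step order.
Answer: yes yes no yes yes yes

Derivation:
Step 0: SEND seq=5000 -> in-order
Step 1: SEND seq=0 -> in-order
Step 3: SEND seq=5373 -> out-of-order
Step 4: SEND seq=5179 -> in-order
Step 5: SEND seq=5528 -> in-order
Step 6: SEND seq=5678 -> in-order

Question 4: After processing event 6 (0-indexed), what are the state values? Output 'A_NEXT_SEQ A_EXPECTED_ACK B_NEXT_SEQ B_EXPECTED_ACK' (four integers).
After event 0: A_seq=5179 A_ack=0 B_seq=0 B_ack=5179
After event 1: A_seq=5179 A_ack=182 B_seq=182 B_ack=5179
After event 2: A_seq=5373 A_ack=182 B_seq=182 B_ack=5179
After event 3: A_seq=5528 A_ack=182 B_seq=182 B_ack=5179
After event 4: A_seq=5528 A_ack=182 B_seq=182 B_ack=5528
After event 5: A_seq=5678 A_ack=182 B_seq=182 B_ack=5678
After event 6: A_seq=5723 A_ack=182 B_seq=182 B_ack=5723

5723 182 182 5723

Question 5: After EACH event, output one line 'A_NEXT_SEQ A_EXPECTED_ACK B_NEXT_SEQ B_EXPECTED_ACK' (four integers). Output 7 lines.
5179 0 0 5179
5179 182 182 5179
5373 182 182 5179
5528 182 182 5179
5528 182 182 5528
5678 182 182 5678
5723 182 182 5723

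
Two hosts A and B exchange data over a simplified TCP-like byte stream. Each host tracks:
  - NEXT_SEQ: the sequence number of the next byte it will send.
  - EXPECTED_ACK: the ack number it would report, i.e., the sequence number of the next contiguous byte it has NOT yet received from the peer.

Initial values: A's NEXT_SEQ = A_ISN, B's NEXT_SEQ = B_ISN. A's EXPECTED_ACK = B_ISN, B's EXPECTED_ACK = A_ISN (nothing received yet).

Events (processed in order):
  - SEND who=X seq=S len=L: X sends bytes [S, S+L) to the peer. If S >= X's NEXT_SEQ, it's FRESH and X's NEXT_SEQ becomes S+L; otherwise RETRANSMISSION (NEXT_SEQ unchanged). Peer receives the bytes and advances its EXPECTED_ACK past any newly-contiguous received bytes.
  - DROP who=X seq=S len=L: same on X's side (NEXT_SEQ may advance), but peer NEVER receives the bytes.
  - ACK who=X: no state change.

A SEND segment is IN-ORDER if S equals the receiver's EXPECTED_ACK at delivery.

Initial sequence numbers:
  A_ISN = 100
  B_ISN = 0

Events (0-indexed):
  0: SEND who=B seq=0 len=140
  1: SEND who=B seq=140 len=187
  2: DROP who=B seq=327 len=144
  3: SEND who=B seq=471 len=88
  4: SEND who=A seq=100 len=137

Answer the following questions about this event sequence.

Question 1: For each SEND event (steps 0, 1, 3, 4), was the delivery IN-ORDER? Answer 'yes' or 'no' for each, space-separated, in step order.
Step 0: SEND seq=0 -> in-order
Step 1: SEND seq=140 -> in-order
Step 3: SEND seq=471 -> out-of-order
Step 4: SEND seq=100 -> in-order

Answer: yes yes no yes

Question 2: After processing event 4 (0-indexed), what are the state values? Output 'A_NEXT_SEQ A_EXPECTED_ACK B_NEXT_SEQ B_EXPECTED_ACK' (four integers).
After event 0: A_seq=100 A_ack=140 B_seq=140 B_ack=100
After event 1: A_seq=100 A_ack=327 B_seq=327 B_ack=100
After event 2: A_seq=100 A_ack=327 B_seq=471 B_ack=100
After event 3: A_seq=100 A_ack=327 B_seq=559 B_ack=100
After event 4: A_seq=237 A_ack=327 B_seq=559 B_ack=237

237 327 559 237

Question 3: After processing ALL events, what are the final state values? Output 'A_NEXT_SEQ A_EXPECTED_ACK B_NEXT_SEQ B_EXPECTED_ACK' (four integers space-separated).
Answer: 237 327 559 237

Derivation:
After event 0: A_seq=100 A_ack=140 B_seq=140 B_ack=100
After event 1: A_seq=100 A_ack=327 B_seq=327 B_ack=100
After event 2: A_seq=100 A_ack=327 B_seq=471 B_ack=100
After event 3: A_seq=100 A_ack=327 B_seq=559 B_ack=100
After event 4: A_seq=237 A_ack=327 B_seq=559 B_ack=237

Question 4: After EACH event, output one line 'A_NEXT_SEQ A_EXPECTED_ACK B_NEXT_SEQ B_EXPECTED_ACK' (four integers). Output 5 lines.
100 140 140 100
100 327 327 100
100 327 471 100
100 327 559 100
237 327 559 237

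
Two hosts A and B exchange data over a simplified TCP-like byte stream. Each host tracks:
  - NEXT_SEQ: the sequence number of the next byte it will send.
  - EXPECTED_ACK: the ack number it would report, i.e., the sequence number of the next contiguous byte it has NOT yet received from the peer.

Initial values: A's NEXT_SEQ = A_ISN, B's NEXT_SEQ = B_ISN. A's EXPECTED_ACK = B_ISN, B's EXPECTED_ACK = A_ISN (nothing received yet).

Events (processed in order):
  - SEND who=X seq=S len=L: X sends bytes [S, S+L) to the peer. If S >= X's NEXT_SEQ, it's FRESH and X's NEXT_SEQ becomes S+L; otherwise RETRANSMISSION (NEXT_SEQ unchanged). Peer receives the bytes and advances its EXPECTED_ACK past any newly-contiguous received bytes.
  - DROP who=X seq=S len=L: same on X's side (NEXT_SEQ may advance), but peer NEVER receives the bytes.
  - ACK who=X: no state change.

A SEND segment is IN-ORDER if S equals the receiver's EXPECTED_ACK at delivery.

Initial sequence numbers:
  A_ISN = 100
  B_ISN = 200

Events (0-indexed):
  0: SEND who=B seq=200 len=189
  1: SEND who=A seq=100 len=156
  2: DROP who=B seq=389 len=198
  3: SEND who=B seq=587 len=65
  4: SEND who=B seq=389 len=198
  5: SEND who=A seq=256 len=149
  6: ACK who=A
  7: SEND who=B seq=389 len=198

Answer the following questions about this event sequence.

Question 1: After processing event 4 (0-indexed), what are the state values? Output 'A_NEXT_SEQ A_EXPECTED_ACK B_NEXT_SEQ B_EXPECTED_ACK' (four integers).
After event 0: A_seq=100 A_ack=389 B_seq=389 B_ack=100
After event 1: A_seq=256 A_ack=389 B_seq=389 B_ack=256
After event 2: A_seq=256 A_ack=389 B_seq=587 B_ack=256
After event 3: A_seq=256 A_ack=389 B_seq=652 B_ack=256
After event 4: A_seq=256 A_ack=652 B_seq=652 B_ack=256

256 652 652 256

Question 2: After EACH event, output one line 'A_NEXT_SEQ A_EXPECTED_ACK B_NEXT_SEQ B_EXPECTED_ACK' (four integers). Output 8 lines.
100 389 389 100
256 389 389 256
256 389 587 256
256 389 652 256
256 652 652 256
405 652 652 405
405 652 652 405
405 652 652 405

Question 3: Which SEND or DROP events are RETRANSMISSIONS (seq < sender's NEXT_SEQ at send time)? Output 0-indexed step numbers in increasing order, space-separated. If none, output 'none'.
Step 0: SEND seq=200 -> fresh
Step 1: SEND seq=100 -> fresh
Step 2: DROP seq=389 -> fresh
Step 3: SEND seq=587 -> fresh
Step 4: SEND seq=389 -> retransmit
Step 5: SEND seq=256 -> fresh
Step 7: SEND seq=389 -> retransmit

Answer: 4 7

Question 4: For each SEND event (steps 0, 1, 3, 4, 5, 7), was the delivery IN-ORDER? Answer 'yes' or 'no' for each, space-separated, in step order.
Step 0: SEND seq=200 -> in-order
Step 1: SEND seq=100 -> in-order
Step 3: SEND seq=587 -> out-of-order
Step 4: SEND seq=389 -> in-order
Step 5: SEND seq=256 -> in-order
Step 7: SEND seq=389 -> out-of-order

Answer: yes yes no yes yes no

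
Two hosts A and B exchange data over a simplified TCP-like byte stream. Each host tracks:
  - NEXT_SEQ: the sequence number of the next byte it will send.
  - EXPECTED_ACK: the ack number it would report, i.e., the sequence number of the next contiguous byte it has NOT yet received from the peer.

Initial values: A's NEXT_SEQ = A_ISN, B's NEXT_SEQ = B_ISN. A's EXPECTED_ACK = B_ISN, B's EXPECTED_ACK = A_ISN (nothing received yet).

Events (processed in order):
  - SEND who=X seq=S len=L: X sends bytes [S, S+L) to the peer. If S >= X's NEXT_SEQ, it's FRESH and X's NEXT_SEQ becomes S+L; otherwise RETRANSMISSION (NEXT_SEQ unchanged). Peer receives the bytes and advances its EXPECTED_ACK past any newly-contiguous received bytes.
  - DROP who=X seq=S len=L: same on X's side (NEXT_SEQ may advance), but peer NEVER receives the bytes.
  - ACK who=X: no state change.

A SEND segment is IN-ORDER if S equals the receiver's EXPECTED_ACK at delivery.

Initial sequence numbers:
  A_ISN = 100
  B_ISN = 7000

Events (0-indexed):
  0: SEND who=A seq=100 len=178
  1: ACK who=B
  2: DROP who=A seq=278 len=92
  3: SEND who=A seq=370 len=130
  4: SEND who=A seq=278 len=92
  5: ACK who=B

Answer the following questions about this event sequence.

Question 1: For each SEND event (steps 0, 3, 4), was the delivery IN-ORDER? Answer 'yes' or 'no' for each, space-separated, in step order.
Step 0: SEND seq=100 -> in-order
Step 3: SEND seq=370 -> out-of-order
Step 4: SEND seq=278 -> in-order

Answer: yes no yes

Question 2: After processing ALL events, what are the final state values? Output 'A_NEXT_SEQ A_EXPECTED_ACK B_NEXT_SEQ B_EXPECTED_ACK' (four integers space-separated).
Answer: 500 7000 7000 500

Derivation:
After event 0: A_seq=278 A_ack=7000 B_seq=7000 B_ack=278
After event 1: A_seq=278 A_ack=7000 B_seq=7000 B_ack=278
After event 2: A_seq=370 A_ack=7000 B_seq=7000 B_ack=278
After event 3: A_seq=500 A_ack=7000 B_seq=7000 B_ack=278
After event 4: A_seq=500 A_ack=7000 B_seq=7000 B_ack=500
After event 5: A_seq=500 A_ack=7000 B_seq=7000 B_ack=500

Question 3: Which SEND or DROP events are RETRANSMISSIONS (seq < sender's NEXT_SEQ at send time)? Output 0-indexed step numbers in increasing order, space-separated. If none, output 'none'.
Answer: 4

Derivation:
Step 0: SEND seq=100 -> fresh
Step 2: DROP seq=278 -> fresh
Step 3: SEND seq=370 -> fresh
Step 4: SEND seq=278 -> retransmit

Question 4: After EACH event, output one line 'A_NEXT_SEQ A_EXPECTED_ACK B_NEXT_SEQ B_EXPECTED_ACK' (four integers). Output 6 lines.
278 7000 7000 278
278 7000 7000 278
370 7000 7000 278
500 7000 7000 278
500 7000 7000 500
500 7000 7000 500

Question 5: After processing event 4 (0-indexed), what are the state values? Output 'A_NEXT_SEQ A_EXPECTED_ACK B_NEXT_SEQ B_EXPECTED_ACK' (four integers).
After event 0: A_seq=278 A_ack=7000 B_seq=7000 B_ack=278
After event 1: A_seq=278 A_ack=7000 B_seq=7000 B_ack=278
After event 2: A_seq=370 A_ack=7000 B_seq=7000 B_ack=278
After event 3: A_seq=500 A_ack=7000 B_seq=7000 B_ack=278
After event 4: A_seq=500 A_ack=7000 B_seq=7000 B_ack=500

500 7000 7000 500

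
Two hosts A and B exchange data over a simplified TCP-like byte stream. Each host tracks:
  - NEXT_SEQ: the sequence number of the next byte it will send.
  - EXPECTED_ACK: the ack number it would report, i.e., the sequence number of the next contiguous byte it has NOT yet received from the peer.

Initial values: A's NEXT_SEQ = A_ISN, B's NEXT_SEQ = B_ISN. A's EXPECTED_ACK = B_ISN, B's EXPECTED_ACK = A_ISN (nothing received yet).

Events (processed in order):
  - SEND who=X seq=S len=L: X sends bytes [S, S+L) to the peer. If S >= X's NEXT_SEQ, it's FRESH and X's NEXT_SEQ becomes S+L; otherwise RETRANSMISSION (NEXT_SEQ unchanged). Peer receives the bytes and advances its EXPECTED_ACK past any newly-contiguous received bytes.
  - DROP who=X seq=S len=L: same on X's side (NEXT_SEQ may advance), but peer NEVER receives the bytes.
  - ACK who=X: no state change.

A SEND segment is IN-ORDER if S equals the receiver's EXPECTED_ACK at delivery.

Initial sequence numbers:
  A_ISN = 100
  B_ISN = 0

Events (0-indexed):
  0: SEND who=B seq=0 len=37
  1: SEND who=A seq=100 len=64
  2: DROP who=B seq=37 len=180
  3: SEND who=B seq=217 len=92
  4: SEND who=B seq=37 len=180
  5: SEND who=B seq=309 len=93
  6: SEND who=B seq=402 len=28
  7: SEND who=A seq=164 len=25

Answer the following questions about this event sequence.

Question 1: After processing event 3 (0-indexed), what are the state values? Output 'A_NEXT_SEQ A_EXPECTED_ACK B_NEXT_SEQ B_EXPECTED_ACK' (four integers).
After event 0: A_seq=100 A_ack=37 B_seq=37 B_ack=100
After event 1: A_seq=164 A_ack=37 B_seq=37 B_ack=164
After event 2: A_seq=164 A_ack=37 B_seq=217 B_ack=164
After event 3: A_seq=164 A_ack=37 B_seq=309 B_ack=164

164 37 309 164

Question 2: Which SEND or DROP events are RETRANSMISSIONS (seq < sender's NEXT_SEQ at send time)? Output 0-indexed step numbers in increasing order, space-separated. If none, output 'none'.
Step 0: SEND seq=0 -> fresh
Step 1: SEND seq=100 -> fresh
Step 2: DROP seq=37 -> fresh
Step 3: SEND seq=217 -> fresh
Step 4: SEND seq=37 -> retransmit
Step 5: SEND seq=309 -> fresh
Step 6: SEND seq=402 -> fresh
Step 7: SEND seq=164 -> fresh

Answer: 4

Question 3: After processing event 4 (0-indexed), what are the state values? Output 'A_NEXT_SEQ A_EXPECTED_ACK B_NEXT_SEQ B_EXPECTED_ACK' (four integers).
After event 0: A_seq=100 A_ack=37 B_seq=37 B_ack=100
After event 1: A_seq=164 A_ack=37 B_seq=37 B_ack=164
After event 2: A_seq=164 A_ack=37 B_seq=217 B_ack=164
After event 3: A_seq=164 A_ack=37 B_seq=309 B_ack=164
After event 4: A_seq=164 A_ack=309 B_seq=309 B_ack=164

164 309 309 164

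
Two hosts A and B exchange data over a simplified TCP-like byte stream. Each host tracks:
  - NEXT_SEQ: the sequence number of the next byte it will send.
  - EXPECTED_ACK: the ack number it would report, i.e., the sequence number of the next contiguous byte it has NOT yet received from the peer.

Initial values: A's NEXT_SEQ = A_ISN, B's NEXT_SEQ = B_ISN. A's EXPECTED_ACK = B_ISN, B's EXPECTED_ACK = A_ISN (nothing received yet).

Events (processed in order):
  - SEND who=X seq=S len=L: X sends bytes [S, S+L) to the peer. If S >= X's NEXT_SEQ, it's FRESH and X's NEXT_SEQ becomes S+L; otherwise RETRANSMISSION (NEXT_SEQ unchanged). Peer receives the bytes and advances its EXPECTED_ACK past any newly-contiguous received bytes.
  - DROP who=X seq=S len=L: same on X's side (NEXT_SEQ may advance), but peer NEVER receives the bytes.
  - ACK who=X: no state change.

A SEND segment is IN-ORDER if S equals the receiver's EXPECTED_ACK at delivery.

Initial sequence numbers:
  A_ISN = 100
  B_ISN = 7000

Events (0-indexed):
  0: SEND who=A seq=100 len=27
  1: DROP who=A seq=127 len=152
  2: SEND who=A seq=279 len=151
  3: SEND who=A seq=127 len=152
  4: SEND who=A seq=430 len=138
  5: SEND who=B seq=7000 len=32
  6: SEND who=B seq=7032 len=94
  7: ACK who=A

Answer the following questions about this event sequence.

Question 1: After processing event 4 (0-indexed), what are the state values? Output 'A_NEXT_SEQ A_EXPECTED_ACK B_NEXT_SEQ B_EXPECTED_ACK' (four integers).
After event 0: A_seq=127 A_ack=7000 B_seq=7000 B_ack=127
After event 1: A_seq=279 A_ack=7000 B_seq=7000 B_ack=127
After event 2: A_seq=430 A_ack=7000 B_seq=7000 B_ack=127
After event 3: A_seq=430 A_ack=7000 B_seq=7000 B_ack=430
After event 4: A_seq=568 A_ack=7000 B_seq=7000 B_ack=568

568 7000 7000 568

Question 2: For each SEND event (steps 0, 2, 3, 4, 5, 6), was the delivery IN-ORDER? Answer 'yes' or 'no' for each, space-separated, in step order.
Step 0: SEND seq=100 -> in-order
Step 2: SEND seq=279 -> out-of-order
Step 3: SEND seq=127 -> in-order
Step 4: SEND seq=430 -> in-order
Step 5: SEND seq=7000 -> in-order
Step 6: SEND seq=7032 -> in-order

Answer: yes no yes yes yes yes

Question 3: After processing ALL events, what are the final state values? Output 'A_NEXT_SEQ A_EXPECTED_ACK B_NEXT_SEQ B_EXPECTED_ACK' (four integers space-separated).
After event 0: A_seq=127 A_ack=7000 B_seq=7000 B_ack=127
After event 1: A_seq=279 A_ack=7000 B_seq=7000 B_ack=127
After event 2: A_seq=430 A_ack=7000 B_seq=7000 B_ack=127
After event 3: A_seq=430 A_ack=7000 B_seq=7000 B_ack=430
After event 4: A_seq=568 A_ack=7000 B_seq=7000 B_ack=568
After event 5: A_seq=568 A_ack=7032 B_seq=7032 B_ack=568
After event 6: A_seq=568 A_ack=7126 B_seq=7126 B_ack=568
After event 7: A_seq=568 A_ack=7126 B_seq=7126 B_ack=568

Answer: 568 7126 7126 568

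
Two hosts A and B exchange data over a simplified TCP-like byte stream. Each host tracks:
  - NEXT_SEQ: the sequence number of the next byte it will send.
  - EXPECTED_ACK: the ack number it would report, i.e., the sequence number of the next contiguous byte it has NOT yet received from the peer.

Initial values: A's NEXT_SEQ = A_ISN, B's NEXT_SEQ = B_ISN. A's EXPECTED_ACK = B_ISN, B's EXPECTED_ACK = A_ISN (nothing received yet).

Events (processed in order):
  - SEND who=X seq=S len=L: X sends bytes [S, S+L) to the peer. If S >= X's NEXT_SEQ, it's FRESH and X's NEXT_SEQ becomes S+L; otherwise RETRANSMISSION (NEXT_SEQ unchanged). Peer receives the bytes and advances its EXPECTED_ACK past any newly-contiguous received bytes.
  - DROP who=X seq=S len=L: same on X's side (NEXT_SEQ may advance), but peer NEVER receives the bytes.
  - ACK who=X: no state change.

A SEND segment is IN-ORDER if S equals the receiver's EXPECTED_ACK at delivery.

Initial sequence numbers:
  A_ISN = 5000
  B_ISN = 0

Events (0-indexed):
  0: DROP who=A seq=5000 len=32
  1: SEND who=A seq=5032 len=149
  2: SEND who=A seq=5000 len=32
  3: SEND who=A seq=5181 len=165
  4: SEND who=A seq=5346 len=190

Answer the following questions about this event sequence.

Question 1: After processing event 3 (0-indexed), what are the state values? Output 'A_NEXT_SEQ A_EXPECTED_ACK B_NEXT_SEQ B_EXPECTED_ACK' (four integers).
After event 0: A_seq=5032 A_ack=0 B_seq=0 B_ack=5000
After event 1: A_seq=5181 A_ack=0 B_seq=0 B_ack=5000
After event 2: A_seq=5181 A_ack=0 B_seq=0 B_ack=5181
After event 3: A_seq=5346 A_ack=0 B_seq=0 B_ack=5346

5346 0 0 5346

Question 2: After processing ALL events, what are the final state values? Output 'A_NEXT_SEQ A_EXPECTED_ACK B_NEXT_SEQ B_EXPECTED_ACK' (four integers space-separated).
Answer: 5536 0 0 5536

Derivation:
After event 0: A_seq=5032 A_ack=0 B_seq=0 B_ack=5000
After event 1: A_seq=5181 A_ack=0 B_seq=0 B_ack=5000
After event 2: A_seq=5181 A_ack=0 B_seq=0 B_ack=5181
After event 3: A_seq=5346 A_ack=0 B_seq=0 B_ack=5346
After event 4: A_seq=5536 A_ack=0 B_seq=0 B_ack=5536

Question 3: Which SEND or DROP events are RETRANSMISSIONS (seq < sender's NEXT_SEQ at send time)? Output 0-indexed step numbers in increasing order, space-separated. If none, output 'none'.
Answer: 2

Derivation:
Step 0: DROP seq=5000 -> fresh
Step 1: SEND seq=5032 -> fresh
Step 2: SEND seq=5000 -> retransmit
Step 3: SEND seq=5181 -> fresh
Step 4: SEND seq=5346 -> fresh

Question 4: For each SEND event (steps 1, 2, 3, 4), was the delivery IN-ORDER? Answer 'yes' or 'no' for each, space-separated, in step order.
Answer: no yes yes yes

Derivation:
Step 1: SEND seq=5032 -> out-of-order
Step 2: SEND seq=5000 -> in-order
Step 3: SEND seq=5181 -> in-order
Step 4: SEND seq=5346 -> in-order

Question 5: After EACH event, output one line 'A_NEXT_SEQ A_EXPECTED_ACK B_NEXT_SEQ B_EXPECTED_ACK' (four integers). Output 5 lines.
5032 0 0 5000
5181 0 0 5000
5181 0 0 5181
5346 0 0 5346
5536 0 0 5536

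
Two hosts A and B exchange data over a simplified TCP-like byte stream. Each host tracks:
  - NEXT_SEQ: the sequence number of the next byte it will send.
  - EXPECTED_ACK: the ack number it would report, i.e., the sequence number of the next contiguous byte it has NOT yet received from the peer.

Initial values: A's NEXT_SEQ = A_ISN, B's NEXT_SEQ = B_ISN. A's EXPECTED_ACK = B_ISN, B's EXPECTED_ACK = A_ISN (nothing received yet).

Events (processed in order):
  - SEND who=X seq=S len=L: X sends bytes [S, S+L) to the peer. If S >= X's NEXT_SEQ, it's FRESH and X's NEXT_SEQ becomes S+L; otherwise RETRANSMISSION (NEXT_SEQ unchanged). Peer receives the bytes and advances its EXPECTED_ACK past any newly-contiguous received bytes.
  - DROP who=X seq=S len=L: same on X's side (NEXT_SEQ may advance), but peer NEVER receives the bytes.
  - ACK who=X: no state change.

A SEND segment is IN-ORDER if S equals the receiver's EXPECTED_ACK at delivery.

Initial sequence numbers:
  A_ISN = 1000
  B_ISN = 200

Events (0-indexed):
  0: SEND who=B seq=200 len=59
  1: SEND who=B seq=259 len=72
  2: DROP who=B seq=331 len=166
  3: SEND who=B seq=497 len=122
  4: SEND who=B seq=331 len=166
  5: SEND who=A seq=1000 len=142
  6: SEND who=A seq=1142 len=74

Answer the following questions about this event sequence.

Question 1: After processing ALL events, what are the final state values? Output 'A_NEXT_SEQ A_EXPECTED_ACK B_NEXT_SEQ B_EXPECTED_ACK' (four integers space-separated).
After event 0: A_seq=1000 A_ack=259 B_seq=259 B_ack=1000
After event 1: A_seq=1000 A_ack=331 B_seq=331 B_ack=1000
After event 2: A_seq=1000 A_ack=331 B_seq=497 B_ack=1000
After event 3: A_seq=1000 A_ack=331 B_seq=619 B_ack=1000
After event 4: A_seq=1000 A_ack=619 B_seq=619 B_ack=1000
After event 5: A_seq=1142 A_ack=619 B_seq=619 B_ack=1142
After event 6: A_seq=1216 A_ack=619 B_seq=619 B_ack=1216

Answer: 1216 619 619 1216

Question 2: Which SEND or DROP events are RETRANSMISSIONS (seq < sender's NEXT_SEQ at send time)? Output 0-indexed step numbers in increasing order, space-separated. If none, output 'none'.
Step 0: SEND seq=200 -> fresh
Step 1: SEND seq=259 -> fresh
Step 2: DROP seq=331 -> fresh
Step 3: SEND seq=497 -> fresh
Step 4: SEND seq=331 -> retransmit
Step 5: SEND seq=1000 -> fresh
Step 6: SEND seq=1142 -> fresh

Answer: 4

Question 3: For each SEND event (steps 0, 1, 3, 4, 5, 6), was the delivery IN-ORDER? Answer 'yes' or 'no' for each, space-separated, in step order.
Answer: yes yes no yes yes yes

Derivation:
Step 0: SEND seq=200 -> in-order
Step 1: SEND seq=259 -> in-order
Step 3: SEND seq=497 -> out-of-order
Step 4: SEND seq=331 -> in-order
Step 5: SEND seq=1000 -> in-order
Step 6: SEND seq=1142 -> in-order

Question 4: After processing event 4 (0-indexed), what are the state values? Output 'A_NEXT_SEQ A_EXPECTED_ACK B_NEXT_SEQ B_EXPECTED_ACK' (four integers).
After event 0: A_seq=1000 A_ack=259 B_seq=259 B_ack=1000
After event 1: A_seq=1000 A_ack=331 B_seq=331 B_ack=1000
After event 2: A_seq=1000 A_ack=331 B_seq=497 B_ack=1000
After event 3: A_seq=1000 A_ack=331 B_seq=619 B_ack=1000
After event 4: A_seq=1000 A_ack=619 B_seq=619 B_ack=1000

1000 619 619 1000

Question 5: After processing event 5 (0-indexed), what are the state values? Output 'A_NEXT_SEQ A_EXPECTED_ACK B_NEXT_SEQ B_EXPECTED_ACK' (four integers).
After event 0: A_seq=1000 A_ack=259 B_seq=259 B_ack=1000
After event 1: A_seq=1000 A_ack=331 B_seq=331 B_ack=1000
After event 2: A_seq=1000 A_ack=331 B_seq=497 B_ack=1000
After event 3: A_seq=1000 A_ack=331 B_seq=619 B_ack=1000
After event 4: A_seq=1000 A_ack=619 B_seq=619 B_ack=1000
After event 5: A_seq=1142 A_ack=619 B_seq=619 B_ack=1142

1142 619 619 1142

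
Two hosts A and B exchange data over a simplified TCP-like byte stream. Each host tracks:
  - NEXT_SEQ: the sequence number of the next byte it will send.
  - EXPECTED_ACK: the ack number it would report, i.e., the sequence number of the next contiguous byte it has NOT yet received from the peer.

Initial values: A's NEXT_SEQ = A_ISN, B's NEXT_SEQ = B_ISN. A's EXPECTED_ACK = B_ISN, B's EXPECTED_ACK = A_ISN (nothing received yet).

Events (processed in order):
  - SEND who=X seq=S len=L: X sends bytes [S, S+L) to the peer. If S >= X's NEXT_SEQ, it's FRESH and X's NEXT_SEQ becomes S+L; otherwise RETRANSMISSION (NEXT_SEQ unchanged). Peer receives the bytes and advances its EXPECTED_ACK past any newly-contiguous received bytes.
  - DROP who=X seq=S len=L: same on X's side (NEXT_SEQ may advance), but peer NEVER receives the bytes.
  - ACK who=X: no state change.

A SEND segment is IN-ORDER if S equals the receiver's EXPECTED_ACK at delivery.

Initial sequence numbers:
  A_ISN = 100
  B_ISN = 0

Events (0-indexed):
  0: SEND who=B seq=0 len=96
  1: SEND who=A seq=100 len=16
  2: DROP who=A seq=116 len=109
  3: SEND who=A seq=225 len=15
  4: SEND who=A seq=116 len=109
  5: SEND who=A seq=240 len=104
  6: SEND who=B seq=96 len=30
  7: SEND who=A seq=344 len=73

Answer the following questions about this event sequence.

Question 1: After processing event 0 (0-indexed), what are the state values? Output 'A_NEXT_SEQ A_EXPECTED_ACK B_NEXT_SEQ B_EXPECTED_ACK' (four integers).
After event 0: A_seq=100 A_ack=96 B_seq=96 B_ack=100

100 96 96 100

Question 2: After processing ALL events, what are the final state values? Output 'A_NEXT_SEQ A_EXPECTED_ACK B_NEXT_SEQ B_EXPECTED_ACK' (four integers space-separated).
After event 0: A_seq=100 A_ack=96 B_seq=96 B_ack=100
After event 1: A_seq=116 A_ack=96 B_seq=96 B_ack=116
After event 2: A_seq=225 A_ack=96 B_seq=96 B_ack=116
After event 3: A_seq=240 A_ack=96 B_seq=96 B_ack=116
After event 4: A_seq=240 A_ack=96 B_seq=96 B_ack=240
After event 5: A_seq=344 A_ack=96 B_seq=96 B_ack=344
After event 6: A_seq=344 A_ack=126 B_seq=126 B_ack=344
After event 7: A_seq=417 A_ack=126 B_seq=126 B_ack=417

Answer: 417 126 126 417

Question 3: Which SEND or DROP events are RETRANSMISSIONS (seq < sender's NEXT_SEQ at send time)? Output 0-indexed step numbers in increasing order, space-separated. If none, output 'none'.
Step 0: SEND seq=0 -> fresh
Step 1: SEND seq=100 -> fresh
Step 2: DROP seq=116 -> fresh
Step 3: SEND seq=225 -> fresh
Step 4: SEND seq=116 -> retransmit
Step 5: SEND seq=240 -> fresh
Step 6: SEND seq=96 -> fresh
Step 7: SEND seq=344 -> fresh

Answer: 4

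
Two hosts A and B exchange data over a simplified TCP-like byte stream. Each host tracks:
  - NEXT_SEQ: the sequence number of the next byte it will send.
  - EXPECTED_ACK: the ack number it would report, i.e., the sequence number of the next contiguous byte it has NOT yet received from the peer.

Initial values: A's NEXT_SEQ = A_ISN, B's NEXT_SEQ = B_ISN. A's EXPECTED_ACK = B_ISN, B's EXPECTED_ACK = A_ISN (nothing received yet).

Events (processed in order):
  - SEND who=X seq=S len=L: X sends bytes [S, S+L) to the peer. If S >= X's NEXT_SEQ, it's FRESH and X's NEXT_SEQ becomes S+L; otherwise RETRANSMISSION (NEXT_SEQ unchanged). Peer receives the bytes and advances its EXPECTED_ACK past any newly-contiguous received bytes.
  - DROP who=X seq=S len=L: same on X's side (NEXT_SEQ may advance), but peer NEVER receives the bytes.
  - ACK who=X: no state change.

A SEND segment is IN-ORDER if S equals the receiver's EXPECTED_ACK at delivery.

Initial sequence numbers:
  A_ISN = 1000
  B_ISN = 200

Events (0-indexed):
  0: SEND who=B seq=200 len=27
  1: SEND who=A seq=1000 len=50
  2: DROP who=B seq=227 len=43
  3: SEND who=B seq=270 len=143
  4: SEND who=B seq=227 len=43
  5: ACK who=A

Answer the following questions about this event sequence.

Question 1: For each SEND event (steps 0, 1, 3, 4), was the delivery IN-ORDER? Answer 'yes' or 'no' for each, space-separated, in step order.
Step 0: SEND seq=200 -> in-order
Step 1: SEND seq=1000 -> in-order
Step 3: SEND seq=270 -> out-of-order
Step 4: SEND seq=227 -> in-order

Answer: yes yes no yes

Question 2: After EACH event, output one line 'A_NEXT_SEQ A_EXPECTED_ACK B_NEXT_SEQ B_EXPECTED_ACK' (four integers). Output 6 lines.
1000 227 227 1000
1050 227 227 1050
1050 227 270 1050
1050 227 413 1050
1050 413 413 1050
1050 413 413 1050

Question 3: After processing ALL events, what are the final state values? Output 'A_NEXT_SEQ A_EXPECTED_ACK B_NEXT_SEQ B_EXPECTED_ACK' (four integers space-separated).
After event 0: A_seq=1000 A_ack=227 B_seq=227 B_ack=1000
After event 1: A_seq=1050 A_ack=227 B_seq=227 B_ack=1050
After event 2: A_seq=1050 A_ack=227 B_seq=270 B_ack=1050
After event 3: A_seq=1050 A_ack=227 B_seq=413 B_ack=1050
After event 4: A_seq=1050 A_ack=413 B_seq=413 B_ack=1050
After event 5: A_seq=1050 A_ack=413 B_seq=413 B_ack=1050

Answer: 1050 413 413 1050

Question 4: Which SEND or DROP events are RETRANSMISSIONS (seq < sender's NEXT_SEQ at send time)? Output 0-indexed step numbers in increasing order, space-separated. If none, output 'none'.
Answer: 4

Derivation:
Step 0: SEND seq=200 -> fresh
Step 1: SEND seq=1000 -> fresh
Step 2: DROP seq=227 -> fresh
Step 3: SEND seq=270 -> fresh
Step 4: SEND seq=227 -> retransmit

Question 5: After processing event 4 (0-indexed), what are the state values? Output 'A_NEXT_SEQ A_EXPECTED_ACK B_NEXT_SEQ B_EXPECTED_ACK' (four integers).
After event 0: A_seq=1000 A_ack=227 B_seq=227 B_ack=1000
After event 1: A_seq=1050 A_ack=227 B_seq=227 B_ack=1050
After event 2: A_seq=1050 A_ack=227 B_seq=270 B_ack=1050
After event 3: A_seq=1050 A_ack=227 B_seq=413 B_ack=1050
After event 4: A_seq=1050 A_ack=413 B_seq=413 B_ack=1050

1050 413 413 1050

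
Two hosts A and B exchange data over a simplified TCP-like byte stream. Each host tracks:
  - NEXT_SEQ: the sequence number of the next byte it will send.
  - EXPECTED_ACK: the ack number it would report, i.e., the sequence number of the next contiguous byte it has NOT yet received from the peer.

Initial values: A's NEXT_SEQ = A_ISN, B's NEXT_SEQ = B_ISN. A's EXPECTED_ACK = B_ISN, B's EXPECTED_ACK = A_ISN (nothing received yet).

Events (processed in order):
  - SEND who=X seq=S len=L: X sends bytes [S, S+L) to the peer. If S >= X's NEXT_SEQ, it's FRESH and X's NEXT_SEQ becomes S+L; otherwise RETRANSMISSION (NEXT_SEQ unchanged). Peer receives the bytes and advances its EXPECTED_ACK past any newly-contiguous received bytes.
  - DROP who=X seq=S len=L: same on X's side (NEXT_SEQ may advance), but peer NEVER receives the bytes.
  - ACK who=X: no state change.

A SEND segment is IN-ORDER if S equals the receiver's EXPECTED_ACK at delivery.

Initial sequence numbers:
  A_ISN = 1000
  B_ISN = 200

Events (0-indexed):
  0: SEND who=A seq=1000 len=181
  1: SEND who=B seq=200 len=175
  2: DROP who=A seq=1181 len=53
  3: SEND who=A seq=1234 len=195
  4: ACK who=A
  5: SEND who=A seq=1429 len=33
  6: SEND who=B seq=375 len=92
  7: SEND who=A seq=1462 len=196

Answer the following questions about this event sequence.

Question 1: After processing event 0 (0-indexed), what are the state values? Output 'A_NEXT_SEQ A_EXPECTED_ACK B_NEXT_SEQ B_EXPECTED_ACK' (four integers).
After event 0: A_seq=1181 A_ack=200 B_seq=200 B_ack=1181

1181 200 200 1181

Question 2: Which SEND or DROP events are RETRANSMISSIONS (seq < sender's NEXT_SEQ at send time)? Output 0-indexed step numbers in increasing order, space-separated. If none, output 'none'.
Step 0: SEND seq=1000 -> fresh
Step 1: SEND seq=200 -> fresh
Step 2: DROP seq=1181 -> fresh
Step 3: SEND seq=1234 -> fresh
Step 5: SEND seq=1429 -> fresh
Step 6: SEND seq=375 -> fresh
Step 7: SEND seq=1462 -> fresh

Answer: none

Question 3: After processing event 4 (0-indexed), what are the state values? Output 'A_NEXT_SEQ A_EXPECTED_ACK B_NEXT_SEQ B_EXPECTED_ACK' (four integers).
After event 0: A_seq=1181 A_ack=200 B_seq=200 B_ack=1181
After event 1: A_seq=1181 A_ack=375 B_seq=375 B_ack=1181
After event 2: A_seq=1234 A_ack=375 B_seq=375 B_ack=1181
After event 3: A_seq=1429 A_ack=375 B_seq=375 B_ack=1181
After event 4: A_seq=1429 A_ack=375 B_seq=375 B_ack=1181

1429 375 375 1181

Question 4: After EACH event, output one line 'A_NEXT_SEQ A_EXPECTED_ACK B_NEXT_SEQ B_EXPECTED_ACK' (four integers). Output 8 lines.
1181 200 200 1181
1181 375 375 1181
1234 375 375 1181
1429 375 375 1181
1429 375 375 1181
1462 375 375 1181
1462 467 467 1181
1658 467 467 1181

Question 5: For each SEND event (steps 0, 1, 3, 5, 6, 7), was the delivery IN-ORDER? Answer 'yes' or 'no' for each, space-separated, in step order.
Step 0: SEND seq=1000 -> in-order
Step 1: SEND seq=200 -> in-order
Step 3: SEND seq=1234 -> out-of-order
Step 5: SEND seq=1429 -> out-of-order
Step 6: SEND seq=375 -> in-order
Step 7: SEND seq=1462 -> out-of-order

Answer: yes yes no no yes no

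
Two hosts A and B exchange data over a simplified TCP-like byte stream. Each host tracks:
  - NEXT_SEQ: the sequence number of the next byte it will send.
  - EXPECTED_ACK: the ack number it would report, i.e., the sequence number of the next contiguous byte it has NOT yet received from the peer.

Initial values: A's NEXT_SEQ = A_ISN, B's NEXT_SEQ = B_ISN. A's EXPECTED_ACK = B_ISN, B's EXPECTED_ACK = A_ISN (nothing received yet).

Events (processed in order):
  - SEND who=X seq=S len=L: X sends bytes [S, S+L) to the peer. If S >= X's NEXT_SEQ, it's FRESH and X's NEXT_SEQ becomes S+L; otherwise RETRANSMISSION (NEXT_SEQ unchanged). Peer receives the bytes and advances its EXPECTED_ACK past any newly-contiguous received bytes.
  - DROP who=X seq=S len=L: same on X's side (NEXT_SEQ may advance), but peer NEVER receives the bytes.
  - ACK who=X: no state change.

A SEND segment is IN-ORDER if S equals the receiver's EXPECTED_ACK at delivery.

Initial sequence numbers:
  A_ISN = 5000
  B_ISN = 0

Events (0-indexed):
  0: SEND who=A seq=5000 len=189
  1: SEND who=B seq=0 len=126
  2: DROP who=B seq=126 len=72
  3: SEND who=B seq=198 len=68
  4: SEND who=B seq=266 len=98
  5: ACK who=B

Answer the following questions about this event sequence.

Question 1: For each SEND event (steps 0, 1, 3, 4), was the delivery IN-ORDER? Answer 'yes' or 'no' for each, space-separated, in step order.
Step 0: SEND seq=5000 -> in-order
Step 1: SEND seq=0 -> in-order
Step 3: SEND seq=198 -> out-of-order
Step 4: SEND seq=266 -> out-of-order

Answer: yes yes no no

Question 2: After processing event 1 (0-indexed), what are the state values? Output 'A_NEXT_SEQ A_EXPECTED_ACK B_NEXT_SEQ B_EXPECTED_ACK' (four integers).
After event 0: A_seq=5189 A_ack=0 B_seq=0 B_ack=5189
After event 1: A_seq=5189 A_ack=126 B_seq=126 B_ack=5189

5189 126 126 5189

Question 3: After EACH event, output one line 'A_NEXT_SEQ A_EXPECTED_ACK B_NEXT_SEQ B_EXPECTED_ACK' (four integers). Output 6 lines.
5189 0 0 5189
5189 126 126 5189
5189 126 198 5189
5189 126 266 5189
5189 126 364 5189
5189 126 364 5189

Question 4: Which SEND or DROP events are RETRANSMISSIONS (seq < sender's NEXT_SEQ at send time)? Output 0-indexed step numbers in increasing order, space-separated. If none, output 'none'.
Step 0: SEND seq=5000 -> fresh
Step 1: SEND seq=0 -> fresh
Step 2: DROP seq=126 -> fresh
Step 3: SEND seq=198 -> fresh
Step 4: SEND seq=266 -> fresh

Answer: none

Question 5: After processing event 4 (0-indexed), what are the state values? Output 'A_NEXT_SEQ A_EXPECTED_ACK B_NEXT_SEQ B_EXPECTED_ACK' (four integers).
After event 0: A_seq=5189 A_ack=0 B_seq=0 B_ack=5189
After event 1: A_seq=5189 A_ack=126 B_seq=126 B_ack=5189
After event 2: A_seq=5189 A_ack=126 B_seq=198 B_ack=5189
After event 3: A_seq=5189 A_ack=126 B_seq=266 B_ack=5189
After event 4: A_seq=5189 A_ack=126 B_seq=364 B_ack=5189

5189 126 364 5189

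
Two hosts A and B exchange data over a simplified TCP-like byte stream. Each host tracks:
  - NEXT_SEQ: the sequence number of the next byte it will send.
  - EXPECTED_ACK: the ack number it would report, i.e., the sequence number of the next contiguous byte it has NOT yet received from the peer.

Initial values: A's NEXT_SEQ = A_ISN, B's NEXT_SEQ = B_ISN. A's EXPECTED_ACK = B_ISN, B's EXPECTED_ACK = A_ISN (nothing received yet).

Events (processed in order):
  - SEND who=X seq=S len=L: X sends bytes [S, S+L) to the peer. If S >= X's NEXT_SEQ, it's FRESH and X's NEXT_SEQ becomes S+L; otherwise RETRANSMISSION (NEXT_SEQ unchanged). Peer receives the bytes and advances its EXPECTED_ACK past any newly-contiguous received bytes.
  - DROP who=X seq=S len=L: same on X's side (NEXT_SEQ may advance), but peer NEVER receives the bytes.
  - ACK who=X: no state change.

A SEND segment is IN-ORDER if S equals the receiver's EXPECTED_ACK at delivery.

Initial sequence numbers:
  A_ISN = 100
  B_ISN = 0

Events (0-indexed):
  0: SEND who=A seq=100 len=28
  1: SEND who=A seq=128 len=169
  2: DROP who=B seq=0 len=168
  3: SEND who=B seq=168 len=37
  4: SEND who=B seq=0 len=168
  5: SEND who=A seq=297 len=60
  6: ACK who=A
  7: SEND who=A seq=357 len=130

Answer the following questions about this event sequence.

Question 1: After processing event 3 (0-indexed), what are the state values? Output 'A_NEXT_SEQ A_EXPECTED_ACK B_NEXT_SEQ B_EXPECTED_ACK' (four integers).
After event 0: A_seq=128 A_ack=0 B_seq=0 B_ack=128
After event 1: A_seq=297 A_ack=0 B_seq=0 B_ack=297
After event 2: A_seq=297 A_ack=0 B_seq=168 B_ack=297
After event 3: A_seq=297 A_ack=0 B_seq=205 B_ack=297

297 0 205 297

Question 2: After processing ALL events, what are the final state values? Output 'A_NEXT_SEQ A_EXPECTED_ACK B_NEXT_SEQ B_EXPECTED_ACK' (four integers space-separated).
After event 0: A_seq=128 A_ack=0 B_seq=0 B_ack=128
After event 1: A_seq=297 A_ack=0 B_seq=0 B_ack=297
After event 2: A_seq=297 A_ack=0 B_seq=168 B_ack=297
After event 3: A_seq=297 A_ack=0 B_seq=205 B_ack=297
After event 4: A_seq=297 A_ack=205 B_seq=205 B_ack=297
After event 5: A_seq=357 A_ack=205 B_seq=205 B_ack=357
After event 6: A_seq=357 A_ack=205 B_seq=205 B_ack=357
After event 7: A_seq=487 A_ack=205 B_seq=205 B_ack=487

Answer: 487 205 205 487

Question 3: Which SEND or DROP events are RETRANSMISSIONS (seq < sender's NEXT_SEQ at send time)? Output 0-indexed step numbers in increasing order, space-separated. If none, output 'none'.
Answer: 4

Derivation:
Step 0: SEND seq=100 -> fresh
Step 1: SEND seq=128 -> fresh
Step 2: DROP seq=0 -> fresh
Step 3: SEND seq=168 -> fresh
Step 4: SEND seq=0 -> retransmit
Step 5: SEND seq=297 -> fresh
Step 7: SEND seq=357 -> fresh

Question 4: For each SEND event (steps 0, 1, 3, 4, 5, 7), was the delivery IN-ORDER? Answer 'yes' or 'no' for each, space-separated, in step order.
Answer: yes yes no yes yes yes

Derivation:
Step 0: SEND seq=100 -> in-order
Step 1: SEND seq=128 -> in-order
Step 3: SEND seq=168 -> out-of-order
Step 4: SEND seq=0 -> in-order
Step 5: SEND seq=297 -> in-order
Step 7: SEND seq=357 -> in-order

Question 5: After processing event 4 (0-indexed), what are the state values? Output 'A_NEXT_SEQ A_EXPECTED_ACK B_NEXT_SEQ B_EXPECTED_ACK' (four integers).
After event 0: A_seq=128 A_ack=0 B_seq=0 B_ack=128
After event 1: A_seq=297 A_ack=0 B_seq=0 B_ack=297
After event 2: A_seq=297 A_ack=0 B_seq=168 B_ack=297
After event 3: A_seq=297 A_ack=0 B_seq=205 B_ack=297
After event 4: A_seq=297 A_ack=205 B_seq=205 B_ack=297

297 205 205 297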